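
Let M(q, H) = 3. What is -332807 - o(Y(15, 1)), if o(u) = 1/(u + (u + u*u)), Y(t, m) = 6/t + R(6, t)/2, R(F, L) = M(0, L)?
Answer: -246610087/741 ≈ -3.3281e+5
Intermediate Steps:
R(F, L) = 3
Y(t, m) = 3/2 + 6/t (Y(t, m) = 6/t + 3/2 = 3/2 + 6/t)
o(u) = 1/(u**2 + 2*u) (o(u) = 1/(u + (u + u**2)) = 1/(u**2 + 2*u))
-332807 - o(Y(15, 1)) = -332807 - 1/((3/2 + 6/15)*(2 + (3/2 + 6/15))) = -332807 - 1/((3/2 + 6*(1/15))*(2 + (3/2 + 6*(1/15)))) = -332807 - 1/((3/2 + 2/5)*(2 + (3/2 + 2/5))) = -332807 - 1/(19/10*(2 + 19/10)) = -332807 - 10/(19*39/10) = -332807 - 10*10/(19*39) = -332807 - 1*100/741 = -332807 - 100/741 = -246610087/741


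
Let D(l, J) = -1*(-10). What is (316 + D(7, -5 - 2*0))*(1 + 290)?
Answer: 94866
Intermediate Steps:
D(l, J) = 10
(316 + D(7, -5 - 2*0))*(1 + 290) = (316 + 10)*(1 + 290) = 326*291 = 94866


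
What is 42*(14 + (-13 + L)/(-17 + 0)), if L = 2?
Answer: 10458/17 ≈ 615.18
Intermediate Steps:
42*(14 + (-13 + L)/(-17 + 0)) = 42*(14 + (-13 + 2)/(-17 + 0)) = 42*(14 - 11/(-17)) = 42*(14 - 11*(-1/17)) = 42*(14 + 11/17) = 42*(249/17) = 10458/17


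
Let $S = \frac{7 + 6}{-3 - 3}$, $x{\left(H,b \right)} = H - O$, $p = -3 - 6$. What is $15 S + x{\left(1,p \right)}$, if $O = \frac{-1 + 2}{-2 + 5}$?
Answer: $- \frac{191}{6} \approx -31.833$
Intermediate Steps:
$O = \frac{1}{3}$ ($O = 1 \cdot \frac{1}{3} = \frac{1}{3} \approx 0.33333$)
$p = -9$ ($p = -3 - 6 = -9$)
$x{\left(H,b \right)} = - \frac{1}{3} + H$ ($x{\left(H,b \right)} = H - \frac{1}{3} = - \frac{1}{3} + H$)
$S = - \frac{13}{6}$ ($S = \frac{13}{-6} = 13 \left(- \frac{1}{6}\right) = - \frac{13}{6} \approx -2.1667$)
$15 S + x{\left(1,p \right)} = 15 \left(- \frac{13}{6}\right) + \left(- \frac{1}{3} + 1\right) = - \frac{65}{2} + \frac{2}{3} = - \frac{191}{6}$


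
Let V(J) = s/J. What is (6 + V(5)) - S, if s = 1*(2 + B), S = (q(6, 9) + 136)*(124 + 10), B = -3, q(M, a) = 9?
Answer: -97121/5 ≈ -19424.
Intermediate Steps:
S = 19430 (S = (9 + 136)*(124 + 10) = 145*134 = 19430)
s = -1 (s = 1*(2 - 3) = 1*(-1) = -1)
V(J) = -1/J
(6 + V(5)) - S = (6 - 1/5) - 1*19430 = (6 - 1*⅕) - 19430 = (6 - ⅕) - 19430 = 29/5 - 19430 = -97121/5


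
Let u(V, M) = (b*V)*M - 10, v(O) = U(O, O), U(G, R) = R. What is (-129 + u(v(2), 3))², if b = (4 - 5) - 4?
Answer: 28561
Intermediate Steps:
v(O) = O
b = -5 (b = -1 - 4 = -5)
u(V, M) = -10 - 5*M*V (u(V, M) = (-5*V)*M - 10 = -5*M*V - 10 = -10 - 5*M*V)
(-129 + u(v(2), 3))² = (-129 + (-10 - 5*3*2))² = (-129 + (-10 - 30))² = (-129 - 40)² = (-169)² = 28561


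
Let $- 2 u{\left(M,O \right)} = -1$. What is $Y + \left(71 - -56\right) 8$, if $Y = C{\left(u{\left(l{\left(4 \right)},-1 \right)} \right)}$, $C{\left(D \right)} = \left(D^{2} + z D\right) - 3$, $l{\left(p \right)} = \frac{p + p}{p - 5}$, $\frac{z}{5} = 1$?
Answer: $\frac{4063}{4} \approx 1015.8$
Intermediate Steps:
$z = 5$ ($z = 5 \cdot 1 = 5$)
$l{\left(p \right)} = \frac{2 p}{-5 + p}$
$u{\left(M,O \right)} = \frac{1}{2}$ ($u{\left(M,O \right)} = \left(- \frac{1}{2}\right) \left(-1\right) = \frac{1}{2}$)
$C{\left(D \right)} = -3 + D^{2} + 5 D$ ($C{\left(D \right)} = \left(D^{2} + 5 D\right) - 3 = -3 + D^{2} + 5 D$)
$Y = - \frac{1}{4}$ ($Y = -3 + \left(\frac{1}{2}\right)^{2} + 5 \cdot \frac{1}{2} = -3 + \frac{1}{4} + \frac{5}{2} = - \frac{1}{4} \approx -0.25$)
$Y + \left(71 - -56\right) 8 = - \frac{1}{4} + \left(71 - -56\right) 8 = - \frac{1}{4} + \left(71 + 56\right) 8 = - \frac{1}{4} + 127 \cdot 8 = - \frac{1}{4} + 1016 = \frac{4063}{4}$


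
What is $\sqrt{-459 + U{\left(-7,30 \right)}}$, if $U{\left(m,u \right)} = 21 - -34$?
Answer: $2 i \sqrt{101} \approx 20.1 i$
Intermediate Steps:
$U{\left(m,u \right)} = 55$ ($U{\left(m,u \right)} = 21 + 34 = 55$)
$\sqrt{-459 + U{\left(-7,30 \right)}} = \sqrt{-459 + 55} = \sqrt{-404} = 2 i \sqrt{101}$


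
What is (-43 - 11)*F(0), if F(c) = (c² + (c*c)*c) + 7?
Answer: -378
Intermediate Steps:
F(c) = 7 + c² + c³ (F(c) = (c² + c²*c) + 7 = (c² + c³) + 7 = 7 + c² + c³)
(-43 - 11)*F(0) = (-43 - 11)*(7 + 0² + 0³) = -54*(7 + 0 + 0) = -54*7 = -378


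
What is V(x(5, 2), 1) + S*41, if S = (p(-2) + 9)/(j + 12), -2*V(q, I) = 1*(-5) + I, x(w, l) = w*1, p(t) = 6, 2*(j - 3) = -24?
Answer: 207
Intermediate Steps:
j = -9 (j = 3 + (1/2)*(-24) = 3 - 12 = -9)
x(w, l) = w
V(q, I) = 5/2 - I/2 (V(q, I) = -(1*(-5) + I)/2 = -(-5 + I)/2 = 5/2 - I/2)
S = 5 (S = (6 + 9)/(-9 + 12) = 15/3 = 15*(1/3) = 5)
V(x(5, 2), 1) + S*41 = (5/2 - 1/2*1) + 5*41 = (5/2 - 1/2) + 205 = 2 + 205 = 207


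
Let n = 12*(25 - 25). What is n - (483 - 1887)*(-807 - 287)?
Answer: -1535976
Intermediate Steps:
n = 0 (n = 12*0 = 0)
n - (483 - 1887)*(-807 - 287) = 0 - (483 - 1887)*(-807 - 287) = 0 - (-1404)*(-1094) = 0 - 1*1535976 = 0 - 1535976 = -1535976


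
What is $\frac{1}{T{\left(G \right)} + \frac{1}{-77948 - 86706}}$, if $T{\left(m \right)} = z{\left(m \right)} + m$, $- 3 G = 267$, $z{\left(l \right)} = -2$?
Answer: $- \frac{164654}{14983515} \approx -0.010989$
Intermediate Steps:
$G = -89$ ($G = \left(- \frac{1}{3}\right) 267 = -89$)
$T{\left(m \right)} = -2 + m$
$\frac{1}{T{\left(G \right)} + \frac{1}{-77948 - 86706}} = \frac{1}{\left(-2 - 89\right) + \frac{1}{-77948 - 86706}} = \frac{1}{-91 + \frac{1}{-164654}} = \frac{1}{-91 - \frac{1}{164654}} = \frac{1}{- \frac{14983515}{164654}} = - \frac{164654}{14983515}$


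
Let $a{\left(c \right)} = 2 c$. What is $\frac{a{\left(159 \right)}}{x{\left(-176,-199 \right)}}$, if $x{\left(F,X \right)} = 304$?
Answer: $\frac{159}{152} \approx 1.0461$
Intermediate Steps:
$\frac{a{\left(159 \right)}}{x{\left(-176,-199 \right)}} = \frac{2 \cdot 159}{304} = 318 \cdot \frac{1}{304} = \frac{159}{152}$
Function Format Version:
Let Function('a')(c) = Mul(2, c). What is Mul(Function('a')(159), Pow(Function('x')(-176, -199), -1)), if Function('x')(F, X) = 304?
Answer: Rational(159, 152) ≈ 1.0461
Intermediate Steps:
Mul(Function('a')(159), Pow(Function('x')(-176, -199), -1)) = Mul(Mul(2, 159), Pow(304, -1)) = Mul(318, Rational(1, 304)) = Rational(159, 152)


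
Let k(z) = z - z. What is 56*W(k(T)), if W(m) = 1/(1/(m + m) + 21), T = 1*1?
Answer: 0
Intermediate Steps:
T = 1
k(z) = 0
W(m) = 1/(21 + 1/(2*m)) (W(m) = 1/(1/(2*m) + 21) = 1/(21 + 1/(2*m)))
56*W(k(T)) = 56*(2*0/(1 + 42*0)) = 56*(2*0/(1 + 0)) = 56*(2*0/1) = 56*(2*0*1) = 56*0 = 0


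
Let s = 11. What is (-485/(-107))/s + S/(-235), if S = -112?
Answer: 245799/276595 ≈ 0.88866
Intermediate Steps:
(-485/(-107))/s + S/(-235) = -485/(-107)/11 - 112/(-235) = -485*(-1/107)*(1/11) - 112*(-1/235) = (485/107)*(1/11) + 112/235 = 485/1177 + 112/235 = 245799/276595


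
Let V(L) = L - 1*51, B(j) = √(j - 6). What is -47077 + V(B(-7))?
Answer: -47128 + I*√13 ≈ -47128.0 + 3.6056*I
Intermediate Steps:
B(j) = √(-6 + j)
V(L) = -51 + L (V(L) = L - 51 = -51 + L)
-47077 + V(B(-7)) = -47077 + (-51 + √(-6 - 7)) = -47077 + (-51 + √(-13)) = -47077 + (-51 + I*√13) = -47128 + I*√13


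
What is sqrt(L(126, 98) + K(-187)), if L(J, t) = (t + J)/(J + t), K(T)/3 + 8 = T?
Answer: 2*I*sqrt(146) ≈ 24.166*I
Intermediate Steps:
K(T) = -24 + 3*T
L(J, t) = 1 (L(J, t) = (J + t)/(J + t) = 1)
sqrt(L(126, 98) + K(-187)) = sqrt(1 + (-24 + 3*(-187))) = sqrt(1 + (-24 - 561)) = sqrt(1 - 585) = sqrt(-584) = 2*I*sqrt(146)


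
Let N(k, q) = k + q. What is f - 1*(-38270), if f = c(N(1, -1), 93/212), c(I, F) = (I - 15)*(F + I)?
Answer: 8111845/212 ≈ 38263.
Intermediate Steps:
c(I, F) = (-15 + I)*(F + I)
f = -1395/212 (f = (1 - 1)² - 1395/212 - 15*(1 - 1) + (93/212)*(1 - 1) = 0² - 1395/212 - 15*0 + (93*(1/212))*0 = 0 - 15*93/212 + 0 + (93/212)*0 = 0 - 1395/212 + 0 + 0 = -1395/212 ≈ -6.5802)
f - 1*(-38270) = -1395/212 - 1*(-38270) = -1395/212 + 38270 = 8111845/212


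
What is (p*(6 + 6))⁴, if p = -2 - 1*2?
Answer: 5308416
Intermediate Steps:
p = -4 (p = -2 - 2 = -4)
(p*(6 + 6))⁴ = (-4*(6 + 6))⁴ = (-4*12)⁴ = (-48)⁴ = 5308416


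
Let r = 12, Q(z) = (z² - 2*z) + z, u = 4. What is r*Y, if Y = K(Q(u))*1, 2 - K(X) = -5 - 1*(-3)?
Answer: 48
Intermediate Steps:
Q(z) = z² - z
K(X) = 4 (K(X) = 2 - (-5 - 1*(-3)) = 2 - (-5 + 3) = 2 - 1*(-2) = 2 + 2 = 4)
Y = 4 (Y = 4*1 = 4)
r*Y = 12*4 = 48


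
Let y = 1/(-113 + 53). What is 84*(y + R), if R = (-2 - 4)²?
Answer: 15113/5 ≈ 3022.6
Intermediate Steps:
y = -1/60 (y = 1/(-60) = -1/60 ≈ -0.016667)
R = 36 (R = (-6)² = 36)
84*(y + R) = 84*(-1/60 + 36) = 84*(2159/60) = 15113/5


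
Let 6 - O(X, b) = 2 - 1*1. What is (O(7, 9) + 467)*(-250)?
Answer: -118000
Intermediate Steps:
O(X, b) = 5 (O(X, b) = 6 - (2 - 1*1) = 6 - (2 - 1) = 6 - 1*1 = 6 - 1 = 5)
(O(7, 9) + 467)*(-250) = (5 + 467)*(-250) = 472*(-250) = -118000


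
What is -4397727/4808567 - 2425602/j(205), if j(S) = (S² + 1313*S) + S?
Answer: -13033099931499/1497363720965 ≈ -8.7040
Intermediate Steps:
j(S) = S² + 1314*S
-4397727/4808567 - 2425602/j(205) = -4397727/4808567 - 2425602*1/(205*(1314 + 205)) = -4397727*1/4808567 - 2425602/(205*1519) = -4397727/4808567 - 2425602/311395 = -13033099931499/1497363720965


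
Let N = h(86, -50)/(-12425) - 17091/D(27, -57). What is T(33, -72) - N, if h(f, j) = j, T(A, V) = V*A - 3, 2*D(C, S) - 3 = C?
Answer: -3080416/2485 ≈ -1239.6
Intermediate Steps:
D(C, S) = 3/2 + C/2
T(A, V) = -3 + A*V (T(A, V) = A*V - 3 = -3 + A*V)
N = -2831399/2485 (N = -50/(-12425) - 17091/(3/2 + (1/2)*27) = -50*(-1/12425) - 17091/(3/2 + 27/2) = 2/497 - 17091/15 = 2/497 - 17091*1/15 = 2/497 - 5697/5 = -2831399/2485 ≈ -1139.4)
T(33, -72) - N = (-3 + 33*(-72)) - 1*(-2831399/2485) = (-3 - 2376) + 2831399/2485 = -2379 + 2831399/2485 = -3080416/2485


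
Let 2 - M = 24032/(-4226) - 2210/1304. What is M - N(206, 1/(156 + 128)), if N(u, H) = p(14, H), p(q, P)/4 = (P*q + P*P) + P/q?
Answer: 111608725306/12153513253 ≈ 9.1832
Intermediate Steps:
p(q, P) = 4*P**2 + 4*P*q + 4*P/q (p(q, P) = 4*((P*q + P*P) + P/q) = 4*((P*q + P**2) + P/q) = 4*((P**2 + P*q) + P/q) = 4*(P**2 + P*q + P/q) = 4*P**2 + 4*P*q + 4*P/q)
N(u, H) = 2*H*(197 + 14*H)/7 (N(u, H) = 4*H*(1 + 14*(H + 14))/14 = 4*H*(1/14)*(1 + 14*(14 + H)) = 4*H*(1/14)*(1 + (196 + 14*H)) = 4*H*(1/14)*(197 + 14*H) = 2*H*(197 + 14*H)/7)
M = 12924649/1377676 (M = 2 - (24032/(-4226) - 2210/1304) = 2 - (24032*(-1/4226) - 2210*1/1304) = 2 - (-12016/2113 - 1105/652) = 2 - 1*(-10169297/1377676) = 2 + 10169297/1377676 = 12924649/1377676 ≈ 9.3815)
M - N(206, 1/(156 + 128)) = 12924649/1377676 - 2*(197 + 14/(156 + 128))/(7*(156 + 128)) = 12924649/1377676 - 2*(197 + 14/284)/(7*284) = 12924649/1377676 - 2*(197 + 14*(1/284))/(7*284) = 12924649/1377676 - 2*(197 + 7/142)/(7*284) = 12924649/1377676 - 2*27981/(7*284*142) = 12924649/1377676 - 1*27981/141148 = 12924649/1377676 - 27981/141148 = 111608725306/12153513253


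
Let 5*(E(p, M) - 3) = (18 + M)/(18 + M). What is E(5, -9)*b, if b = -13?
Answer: -208/5 ≈ -41.600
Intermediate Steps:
E(p, M) = 16/5 (E(p, M) = 3 + ((18 + M)/(18 + M))/5 = 3 + (⅕)*1 = 3 + ⅕ = 16/5)
E(5, -9)*b = (16/5)*(-13) = -208/5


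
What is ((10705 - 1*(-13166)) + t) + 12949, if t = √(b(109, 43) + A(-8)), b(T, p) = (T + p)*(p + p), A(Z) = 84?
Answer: 36820 + 2*√3289 ≈ 36935.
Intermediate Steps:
b(T, p) = 2*p*(T + p) (b(T, p) = (T + p)*(2*p) = 2*p*(T + p))
t = 2*√3289 (t = √(2*43*(109 + 43) + 84) = √(2*43*152 + 84) = √(13072 + 84) = √13156 = 2*√3289 ≈ 114.70)
((10705 - 1*(-13166)) + t) + 12949 = ((10705 - 1*(-13166)) + 2*√3289) + 12949 = ((10705 + 13166) + 2*√3289) + 12949 = (23871 + 2*√3289) + 12949 = 36820 + 2*√3289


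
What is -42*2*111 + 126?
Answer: -9198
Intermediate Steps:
-42*2*111 + 126 = -84*111 + 126 = -9324 + 126 = -9198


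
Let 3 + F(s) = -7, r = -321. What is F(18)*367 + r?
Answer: -3991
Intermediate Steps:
F(s) = -10 (F(s) = -3 - 7 = -10)
F(18)*367 + r = -10*367 - 321 = -3670 - 321 = -3991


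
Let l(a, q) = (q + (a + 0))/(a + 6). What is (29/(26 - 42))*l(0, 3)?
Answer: -29/32 ≈ -0.90625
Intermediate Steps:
l(a, q) = (a + q)/(6 + a) (l(a, q) = (q + a)/(6 + a) = (a + q)/(6 + a))
(29/(26 - 42))*l(0, 3) = (29/(26 - 42))*((0 + 3)/(6 + 0)) = (29/(-16))*(3/6) = (29*(-1/16))*((⅙)*3) = -29/16*½ = -29/32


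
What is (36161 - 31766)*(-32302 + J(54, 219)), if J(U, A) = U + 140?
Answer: -141114660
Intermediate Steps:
J(U, A) = 140 + U
(36161 - 31766)*(-32302 + J(54, 219)) = (36161 - 31766)*(-32302 + (140 + 54)) = 4395*(-32302 + 194) = 4395*(-32108) = -141114660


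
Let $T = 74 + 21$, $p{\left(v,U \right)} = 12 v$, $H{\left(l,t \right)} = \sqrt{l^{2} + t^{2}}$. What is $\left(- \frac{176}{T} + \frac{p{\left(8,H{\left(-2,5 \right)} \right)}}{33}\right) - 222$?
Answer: $- \frac{230886}{1045} \approx -220.94$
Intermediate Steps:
$T = 95$
$\left(- \frac{176}{T} + \frac{p{\left(8,H{\left(-2,5 \right)} \right)}}{33}\right) - 222 = \left(- \frac{176}{95} + \frac{12 \cdot 8}{33}\right) - 222 = \left(\left(-176\right) \frac{1}{95} + 96 \cdot \frac{1}{33}\right) - 222 = \left(- \frac{176}{95} + \frac{32}{11}\right) - 222 = \frac{1104}{1045} - 222 = - \frac{230886}{1045}$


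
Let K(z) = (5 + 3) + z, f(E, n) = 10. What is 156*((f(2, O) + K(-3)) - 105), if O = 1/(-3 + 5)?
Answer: -14040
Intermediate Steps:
O = ½ (O = 1/2 = ½ ≈ 0.50000)
K(z) = 8 + z
156*((f(2, O) + K(-3)) - 105) = 156*((10 + (8 - 3)) - 105) = 156*((10 + 5) - 105) = 156*(15 - 105) = 156*(-90) = -14040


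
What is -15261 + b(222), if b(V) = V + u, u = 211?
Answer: -14828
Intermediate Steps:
b(V) = 211 + V (b(V) = V + 211 = 211 + V)
-15261 + b(222) = -15261 + (211 + 222) = -15261 + 433 = -14828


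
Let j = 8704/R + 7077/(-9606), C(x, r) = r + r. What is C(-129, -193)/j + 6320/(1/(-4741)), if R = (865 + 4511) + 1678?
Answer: -168244611355564/5614911 ≈ -2.9964e+7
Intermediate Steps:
R = 7054 (R = 5376 + 1678 = 7054)
C(x, r) = 2*r
j = 5614911/11293454 (j = 8704/7054 + 7077/(-9606) = 8704*(1/7054) + 7077*(-1/9606) = 4352/3527 - 2359/3202 = 5614911/11293454 ≈ 0.49718)
C(-129, -193)/j + 6320/(1/(-4741)) = (2*(-193))/(5614911/11293454) + 6320/(1/(-4741)) = -386*11293454/5614911 + 6320/(-1/4741) = -4359273244/5614911 + 6320*(-4741) = -4359273244/5614911 - 29963120 = -168244611355564/5614911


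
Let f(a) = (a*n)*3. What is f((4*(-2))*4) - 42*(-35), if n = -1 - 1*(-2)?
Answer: 1374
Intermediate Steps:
n = 1 (n = -1 + 2 = 1)
f(a) = 3*a (f(a) = (a*1)*3 = a*3 = 3*a)
f((4*(-2))*4) - 42*(-35) = 3*((4*(-2))*4) - 42*(-35) = 3*(-8*4) + 1470 = 3*(-32) + 1470 = -96 + 1470 = 1374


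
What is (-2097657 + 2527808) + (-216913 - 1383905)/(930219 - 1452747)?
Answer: 37461257091/87088 ≈ 4.3015e+5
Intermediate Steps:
(-2097657 + 2527808) + (-216913 - 1383905)/(930219 - 1452747) = 430151 - 1600818/(-522528) = 430151 - 1600818*(-1/522528) = 430151 + 266803/87088 = 37461257091/87088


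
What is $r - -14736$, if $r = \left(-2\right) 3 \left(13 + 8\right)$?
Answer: $14610$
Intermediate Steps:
$r = -126$ ($r = \left(-6\right) 21 = -126$)
$r - -14736 = -126 - -14736 = -126 + 14736 = 14610$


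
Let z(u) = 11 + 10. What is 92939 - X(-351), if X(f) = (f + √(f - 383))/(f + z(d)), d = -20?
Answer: 10223173/110 + I*√734/330 ≈ 92938.0 + 0.082098*I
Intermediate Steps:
z(u) = 21
X(f) = (f + √(-383 + f))/(21 + f) (X(f) = (f + √(f - 383))/(f + 21) = (f + √(-383 + f))/(21 + f))
92939 - X(-351) = 92939 - (-351 + √(-383 - 351))/(21 - 351) = 92939 - (-351 + √(-734))/(-330) = 92939 - (-1)*(-351 + I*√734)/330 = 92939 - (117/110 - I*√734/330) = 92939 + (-117/110 + I*√734/330) = 10223173/110 + I*√734/330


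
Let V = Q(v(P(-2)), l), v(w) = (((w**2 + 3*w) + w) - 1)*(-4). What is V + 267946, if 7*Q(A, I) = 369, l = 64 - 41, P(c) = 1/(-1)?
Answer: 1875991/7 ≈ 2.6800e+5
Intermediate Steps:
P(c) = -1
l = 23
v(w) = 4 - 16*w - 4*w**2 (v(w) = ((w**2 + 4*w) - 1)*(-4) = (-1 + w**2 + 4*w)*(-4) = 4 - 16*w - 4*w**2)
Q(A, I) = 369/7 (Q(A, I) = (1/7)*369 = 369/7)
V = 369/7 ≈ 52.714
V + 267946 = 369/7 + 267946 = 1875991/7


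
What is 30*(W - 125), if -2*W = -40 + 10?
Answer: -3300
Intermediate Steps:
W = 15 (W = -(-40 + 10)/2 = -½*(-30) = 15)
30*(W - 125) = 30*(15 - 125) = 30*(-110) = -3300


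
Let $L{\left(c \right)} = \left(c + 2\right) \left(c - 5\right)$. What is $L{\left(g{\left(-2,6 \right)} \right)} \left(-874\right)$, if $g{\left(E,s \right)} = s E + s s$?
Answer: $-431756$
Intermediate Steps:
$g{\left(E,s \right)} = s^{2} + E s$ ($g{\left(E,s \right)} = E s + s^{2} = s^{2} + E s$)
$L{\left(c \right)} = \left(-5 + c\right) \left(2 + c\right)$ ($L{\left(c \right)} = \left(2 + c\right) \left(-5 + c\right) = \left(-5 + c\right) \left(2 + c\right)$)
$L{\left(g{\left(-2,6 \right)} \right)} \left(-874\right) = \left(-10 + \left(6 \left(-2 + 6\right)\right)^{2} - 3 \cdot 6 \left(-2 + 6\right)\right) \left(-874\right) = \left(-10 + \left(6 \cdot 4\right)^{2} - 3 \cdot 6 \cdot 4\right) \left(-874\right) = \left(-10 + 24^{2} - 72\right) \left(-874\right) = \left(-10 + 576 - 72\right) \left(-874\right) = 494 \left(-874\right) = -431756$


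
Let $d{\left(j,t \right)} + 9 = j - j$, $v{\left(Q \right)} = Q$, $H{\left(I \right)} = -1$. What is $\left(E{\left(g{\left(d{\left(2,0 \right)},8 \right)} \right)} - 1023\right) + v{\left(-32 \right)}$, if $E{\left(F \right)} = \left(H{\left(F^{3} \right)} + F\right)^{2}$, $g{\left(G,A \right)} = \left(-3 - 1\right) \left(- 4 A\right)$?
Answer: $15074$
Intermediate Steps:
$d{\left(j,t \right)} = -9$ ($d{\left(j,t \right)} = -9 + \left(j - j\right) = -9 + 0 = -9$)
$g{\left(G,A \right)} = 16 A$ ($g{\left(G,A \right)} = - 4 \left(- 4 A\right) = 16 A$)
$E{\left(F \right)} = \left(-1 + F\right)^{2}$
$\left(E{\left(g{\left(d{\left(2,0 \right)},8 \right)} \right)} - 1023\right) + v{\left(-32 \right)} = \left(\left(-1 + 16 \cdot 8\right)^{2} - 1023\right) - 32 = \left(\left(-1 + 128\right)^{2} - 1023\right) - 32 = \left(127^{2} - 1023\right) - 32 = \left(16129 - 1023\right) - 32 = 15106 - 32 = 15074$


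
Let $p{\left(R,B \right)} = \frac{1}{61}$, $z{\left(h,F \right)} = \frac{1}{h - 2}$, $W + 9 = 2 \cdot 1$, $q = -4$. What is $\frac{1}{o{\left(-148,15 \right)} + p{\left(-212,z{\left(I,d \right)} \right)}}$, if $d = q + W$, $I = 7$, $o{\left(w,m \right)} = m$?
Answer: $\frac{61}{916} \approx 0.066594$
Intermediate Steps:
$W = -7$ ($W = -9 + 2 \cdot 1 = -9 + 2 = -7$)
$d = -11$ ($d = -4 - 7 = -11$)
$z{\left(h,F \right)} = \frac{1}{-2 + h}$
$p{\left(R,B \right)} = \frac{1}{61}$
$\frac{1}{o{\left(-148,15 \right)} + p{\left(-212,z{\left(I,d \right)} \right)}} = \frac{1}{15 + \frac{1}{61}} = \frac{1}{\frac{916}{61}} = \frac{61}{916}$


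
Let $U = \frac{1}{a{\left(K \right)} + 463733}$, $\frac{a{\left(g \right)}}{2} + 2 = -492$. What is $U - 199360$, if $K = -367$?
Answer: $- \frac{92252843199}{462745} \approx -1.9936 \cdot 10^{5}$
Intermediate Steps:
$a{\left(g \right)} = -988$ ($a{\left(g \right)} = -4 + 2 \left(-492\right) = -4 - 984 = -988$)
$U = \frac{1}{462745}$ ($U = \frac{1}{-988 + 463733} = \frac{1}{462745} \approx 2.161 \cdot 10^{-6}$)
$U - 199360 = \frac{1}{462745} - 199360 = - \frac{92252843199}{462745}$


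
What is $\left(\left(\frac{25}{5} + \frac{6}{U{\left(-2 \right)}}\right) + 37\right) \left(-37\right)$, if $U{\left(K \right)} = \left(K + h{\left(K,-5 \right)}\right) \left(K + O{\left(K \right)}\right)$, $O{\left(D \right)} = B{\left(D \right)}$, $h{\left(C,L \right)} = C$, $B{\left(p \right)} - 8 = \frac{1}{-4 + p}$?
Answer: $- \frac{54057}{35} \approx -1544.5$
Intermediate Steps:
$B{\left(p \right)} = 8 + \frac{1}{-4 + p}$
$O{\left(D \right)} = \frac{-31 + 8 D}{-4 + D}$
$U{\left(K \right)} = 2 K \left(K + \frac{-31 + 8 K}{-4 + K}\right)$ ($U{\left(K \right)} = \left(K + K\right) \left(K + \frac{-31 + 8 K}{-4 + K}\right) = 2 K \left(K + \frac{-31 + 8 K}{-4 + K}\right)$)
$\left(\left(\frac{25}{5} + \frac{6}{U{\left(-2 \right)}}\right) + 37\right) \left(-37\right) = \left(\left(\frac{25}{5} + \frac{6}{2 \left(-2\right) \frac{1}{-4 - 2} \left(-31 + \left(-2\right)^{2} + 4 \left(-2\right)\right)}\right) + 37\right) \left(-37\right) = \left(\left(25 \cdot \frac{1}{5} + \frac{6}{2 \left(-2\right) \frac{1}{-6} \left(-31 + 4 - 8\right)}\right) + 37\right) \left(-37\right) = \left(\left(5 + \frac{6}{2 \left(-2\right) \left(- \frac{1}{6}\right) \left(-35\right)}\right) + 37\right) \left(-37\right) = \left(\left(5 + \frac{6}{- \frac{70}{3}}\right) + 37\right) \left(-37\right) = \left(\left(5 + 6 \left(- \frac{3}{70}\right)\right) + 37\right) \left(-37\right) = \left(\left(5 - \frac{9}{35}\right) + 37\right) \left(-37\right) = \left(\frac{166}{35} + 37\right) \left(-37\right) = \frac{1461}{35} \left(-37\right) = - \frac{54057}{35}$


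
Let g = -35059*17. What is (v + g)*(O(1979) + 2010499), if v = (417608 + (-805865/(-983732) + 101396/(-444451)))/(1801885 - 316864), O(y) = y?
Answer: -129796031340841913640767517421/108213646377518962 ≈ -1.1994e+12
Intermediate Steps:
v = 182587108451107499/649281878265113772 (v = (417608 + (-805865*(-1/983732) + 101396*(-1/444451)))/1485021 = (417608 + (805865/983732 - 101396/444451))*(1/1485021) = (417608 + 258421015243/437220671132)*(1/1485021) = (182587108451107499/437220671132)*(1/1485021) = 182587108451107499/649281878265113772 ≈ 0.28121)
g = -596003
(v + g)*(O(1979) + 2010499) = (182587108451107499/649281878265113772 - 596003)*(1979 + 2010499) = -386973764704534152345817/649281878265113772*2012478 = -129796031340841913640767517421/108213646377518962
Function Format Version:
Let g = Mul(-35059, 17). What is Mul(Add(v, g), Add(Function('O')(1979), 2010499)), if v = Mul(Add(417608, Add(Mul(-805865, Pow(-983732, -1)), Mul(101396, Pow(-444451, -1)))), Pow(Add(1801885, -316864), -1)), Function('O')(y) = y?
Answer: Rational(-129796031340841913640767517421, 108213646377518962) ≈ -1.1994e+12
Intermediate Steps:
v = Rational(182587108451107499, 649281878265113772) (v = Mul(Add(417608, Add(Mul(-805865, Rational(-1, 983732)), Mul(101396, Rational(-1, 444451)))), Pow(1485021, -1)) = Mul(Add(417608, Add(Rational(805865, 983732), Rational(-101396, 444451))), Rational(1, 1485021)) = Mul(Add(417608, Rational(258421015243, 437220671132)), Rational(1, 1485021)) = Mul(Rational(182587108451107499, 437220671132), Rational(1, 1485021)) = Rational(182587108451107499, 649281878265113772) ≈ 0.28121)
g = -596003
Mul(Add(v, g), Add(Function('O')(1979), 2010499)) = Mul(Add(Rational(182587108451107499, 649281878265113772), -596003), Add(1979, 2010499)) = Mul(Rational(-386973764704534152345817, 649281878265113772), 2012478) = Rational(-129796031340841913640767517421, 108213646377518962)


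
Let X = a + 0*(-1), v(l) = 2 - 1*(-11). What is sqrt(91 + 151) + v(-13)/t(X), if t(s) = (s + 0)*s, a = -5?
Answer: 13/25 + 11*sqrt(2) ≈ 16.076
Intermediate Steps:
v(l) = 13 (v(l) = 2 + 11 = 13)
X = -5 (X = -5 + 0*(-1) = -5 + 0 = -5)
t(s) = s**2 (t(s) = s*s = s**2)
sqrt(91 + 151) + v(-13)/t(X) = sqrt(91 + 151) + 13/((-5)**2) = sqrt(242) + 13/25 = 11*sqrt(2) + 13*(1/25) = 11*sqrt(2) + 13/25 = 13/25 + 11*sqrt(2)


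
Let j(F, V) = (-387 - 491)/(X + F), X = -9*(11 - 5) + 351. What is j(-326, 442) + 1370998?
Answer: 39759820/29 ≈ 1.3710e+6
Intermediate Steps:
X = 297 (X = -9*6 + 351 = -54 + 351 = 297)
j(F, V) = -878/(297 + F) (j(F, V) = (-387 - 491)/(297 + F) = -878/(297 + F))
j(-326, 442) + 1370998 = -878/(297 - 326) + 1370998 = -878/(-29) + 1370998 = -878*(-1/29) + 1370998 = 878/29 + 1370998 = 39759820/29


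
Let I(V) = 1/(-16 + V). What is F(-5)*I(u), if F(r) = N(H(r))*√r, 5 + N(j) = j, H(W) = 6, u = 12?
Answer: -I*√5/4 ≈ -0.55902*I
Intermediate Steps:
N(j) = -5 + j
F(r) = √r (F(r) = (-5 + 6)*√r = 1*√r = √r)
F(-5)*I(u) = √(-5)/(-16 + 12) = (I*√5)/(-4) = (I*√5)*(-¼) = -I*√5/4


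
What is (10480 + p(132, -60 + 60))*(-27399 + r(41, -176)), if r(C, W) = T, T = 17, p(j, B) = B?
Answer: -286963360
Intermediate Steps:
r(C, W) = 17
(10480 + p(132, -60 + 60))*(-27399 + r(41, -176)) = (10480 + (-60 + 60))*(-27399 + 17) = (10480 + 0)*(-27382) = 10480*(-27382) = -286963360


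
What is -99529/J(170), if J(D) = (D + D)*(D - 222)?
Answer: 99529/17680 ≈ 5.6295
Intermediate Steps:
J(D) = 2*D*(-222 + D) (J(D) = (2*D)*(-222 + D) = 2*D*(-222 + D))
-99529/J(170) = -99529*1/(340*(-222 + 170)) = -99529/(2*170*(-52)) = -99529/(-17680) = -99529*(-1/17680) = 99529/17680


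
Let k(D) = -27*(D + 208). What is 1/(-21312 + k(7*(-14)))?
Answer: -1/24282 ≈ -4.1183e-5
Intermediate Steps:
k(D) = -5616 - 27*D (k(D) = -27*(208 + D) = -5616 - 27*D)
1/(-21312 + k(7*(-14))) = 1/(-21312 + (-5616 - 189*(-14))) = 1/(-21312 + (-5616 - 27*(-98))) = 1/(-21312 + (-5616 + 2646)) = 1/(-21312 - 2970) = 1/(-24282) = -1/24282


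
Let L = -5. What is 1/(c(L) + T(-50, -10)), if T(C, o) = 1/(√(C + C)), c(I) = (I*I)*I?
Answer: -12500/1562501 + 10*I/1562501 ≈ -0.008 + 6.4e-6*I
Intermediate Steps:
c(I) = I³ (c(I) = I²*I = I³)
T(C, o) = √2/(2*√C) (T(C, o) = 1/(√(2*C)) = 1/(√2*√C) = √2/(2*√C))
1/(c(L) + T(-50, -10)) = 1/((-5)³ + √2/(2*√(-50))) = 1/(-125 + √2*(-I*√2/10)/2) = 1/(-125 - I/10) = 100*(-125 + I/10)/1562501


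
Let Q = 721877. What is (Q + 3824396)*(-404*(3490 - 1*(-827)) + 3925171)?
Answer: 9915889679119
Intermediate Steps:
(Q + 3824396)*(-404*(3490 - 1*(-827)) + 3925171) = (721877 + 3824396)*(-404*(3490 - 1*(-827)) + 3925171) = 4546273*(-404*(3490 + 827) + 3925171) = 4546273*(-404*4317 + 3925171) = 4546273*(-1744068 + 3925171) = 4546273*2181103 = 9915889679119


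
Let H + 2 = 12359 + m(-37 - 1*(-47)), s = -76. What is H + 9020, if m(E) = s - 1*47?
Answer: 21254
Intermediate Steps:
m(E) = -123 (m(E) = -76 - 1*47 = -76 - 47 = -123)
H = 12234 (H = -2 + (12359 - 123) = -2 + 12236 = 12234)
H + 9020 = 12234 + 9020 = 21254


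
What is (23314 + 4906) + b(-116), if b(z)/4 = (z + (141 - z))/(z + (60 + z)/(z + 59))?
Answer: 46244543/1639 ≈ 28215.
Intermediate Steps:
b(z) = 564/(z + (60 + z)/(59 + z)) (b(z) = 4*((z + (141 - z))/(z + (60 + z)/(z + 59))) = 4*(141/(z + (60 + z)/(59 + z))) = 564/(z + (60 + z)/(59 + z)))
(23314 + 4906) + b(-116) = (23314 + 4906) + 564*(59 - 116)/(60 + (-116)**2 + 60*(-116)) = 28220 + 564*(-57)/(60 + 13456 - 6960) = 28220 + 564*(-57)/6556 = 28220 + 564*(1/6556)*(-57) = 28220 - 8037/1639 = 46244543/1639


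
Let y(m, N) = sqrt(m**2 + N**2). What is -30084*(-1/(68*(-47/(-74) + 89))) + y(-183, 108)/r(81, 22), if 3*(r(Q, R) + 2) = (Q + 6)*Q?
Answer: 185518/37587 + 3*sqrt(5017)/2347 ≈ 5.0262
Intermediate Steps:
y(m, N) = sqrt(N**2 + m**2)
r(Q, R) = -2 + Q*(6 + Q)/3 (r(Q, R) = -2 + ((Q + 6)*Q)/3 = -2 + ((6 + Q)*Q)/3 = -2 + (Q*(6 + Q))/3 = -2 + Q*(6 + Q)/3)
-30084*(-1/(68*(-47/(-74) + 89))) + y(-183, 108)/r(81, 22) = -30084*(-1/(68*(-47/(-74) + 89))) + sqrt(108**2 + (-183)**2)/(-2 + 2*81 + (1/3)*81**2) = -30084*(-1/(68*(-47*(-1/74) + 89))) + sqrt(11664 + 33489)/(-2 + 162 + (1/3)*6561) = -30084*(-1/(68*(47/74 + 89))) + sqrt(45153)/(-2 + 162 + 2187) = -30084/((6633/74)*(-68)) + (3*sqrt(5017))/2347 = -30084/(-225522/37) + (3*sqrt(5017))*(1/2347) = -30084*(-37/225522) + 3*sqrt(5017)/2347 = 185518/37587 + 3*sqrt(5017)/2347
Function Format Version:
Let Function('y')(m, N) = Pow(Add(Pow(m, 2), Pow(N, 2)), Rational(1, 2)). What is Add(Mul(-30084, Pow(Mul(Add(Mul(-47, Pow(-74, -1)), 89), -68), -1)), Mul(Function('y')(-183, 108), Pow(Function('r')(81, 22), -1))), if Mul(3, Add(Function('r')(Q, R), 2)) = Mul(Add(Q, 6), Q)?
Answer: Add(Rational(185518, 37587), Mul(Rational(3, 2347), Pow(5017, Rational(1, 2)))) ≈ 5.0262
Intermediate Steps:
Function('y')(m, N) = Pow(Add(Pow(N, 2), Pow(m, 2)), Rational(1, 2))
Function('r')(Q, R) = Add(-2, Mul(Rational(1, 3), Q, Add(6, Q))) (Function('r')(Q, R) = Add(-2, Mul(Rational(1, 3), Mul(Add(Q, 6), Q))) = Add(-2, Mul(Rational(1, 3), Mul(Add(6, Q), Q))) = Add(-2, Mul(Rational(1, 3), Mul(Q, Add(6, Q)))) = Add(-2, Mul(Rational(1, 3), Q, Add(6, Q))))
Add(Mul(-30084, Pow(Mul(Add(Mul(-47, Pow(-74, -1)), 89), -68), -1)), Mul(Function('y')(-183, 108), Pow(Function('r')(81, 22), -1))) = Add(Mul(-30084, Pow(Mul(Add(Mul(-47, Pow(-74, -1)), 89), -68), -1)), Mul(Pow(Add(Pow(108, 2), Pow(-183, 2)), Rational(1, 2)), Pow(Add(-2, Mul(2, 81), Mul(Rational(1, 3), Pow(81, 2))), -1))) = Add(Mul(-30084, Pow(Mul(Add(Mul(-47, Rational(-1, 74)), 89), -68), -1)), Mul(Pow(Add(11664, 33489), Rational(1, 2)), Pow(Add(-2, 162, Mul(Rational(1, 3), 6561)), -1))) = Add(Mul(-30084, Pow(Mul(Add(Rational(47, 74), 89), -68), -1)), Mul(Pow(45153, Rational(1, 2)), Pow(Add(-2, 162, 2187), -1))) = Add(Mul(-30084, Pow(Mul(Rational(6633, 74), -68), -1)), Mul(Mul(3, Pow(5017, Rational(1, 2))), Pow(2347, -1))) = Add(Mul(-30084, Pow(Rational(-225522, 37), -1)), Mul(Mul(3, Pow(5017, Rational(1, 2))), Rational(1, 2347))) = Add(Mul(-30084, Rational(-37, 225522)), Mul(Rational(3, 2347), Pow(5017, Rational(1, 2)))) = Add(Rational(185518, 37587), Mul(Rational(3, 2347), Pow(5017, Rational(1, 2))))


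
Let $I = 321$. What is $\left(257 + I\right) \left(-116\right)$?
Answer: $-67048$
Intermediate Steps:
$\left(257 + I\right) \left(-116\right) = \left(257 + 321\right) \left(-116\right) = 578 \left(-116\right) = -67048$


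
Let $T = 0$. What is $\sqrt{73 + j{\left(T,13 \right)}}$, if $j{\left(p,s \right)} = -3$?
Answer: $\sqrt{70} \approx 8.3666$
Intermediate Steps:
$\sqrt{73 + j{\left(T,13 \right)}} = \sqrt{73 - 3} = \sqrt{70}$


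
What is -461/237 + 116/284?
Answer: -25858/16827 ≈ -1.5367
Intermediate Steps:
-461/237 + 116/284 = -461*1/237 + 116*(1/284) = -461/237 + 29/71 = -25858/16827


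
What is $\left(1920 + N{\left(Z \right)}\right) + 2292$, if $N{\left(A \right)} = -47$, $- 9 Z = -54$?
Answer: $4165$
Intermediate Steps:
$Z = 6$ ($Z = \left(- \frac{1}{9}\right) \left(-54\right) = 6$)
$\left(1920 + N{\left(Z \right)}\right) + 2292 = \left(1920 - 47\right) + 2292 = 1873 + 2292 = 4165$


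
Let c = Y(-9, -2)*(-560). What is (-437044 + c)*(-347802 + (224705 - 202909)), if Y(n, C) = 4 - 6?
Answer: 142113839544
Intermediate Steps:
Y(n, C) = -2
c = 1120 (c = -2*(-560) = 1120)
(-437044 + c)*(-347802 + (224705 - 202909)) = (-437044 + 1120)*(-347802 + (224705 - 202909)) = -435924*(-347802 + 21796) = -435924*(-326006) = 142113839544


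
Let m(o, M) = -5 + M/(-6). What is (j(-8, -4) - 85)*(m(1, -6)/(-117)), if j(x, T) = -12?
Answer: -388/117 ≈ -3.3162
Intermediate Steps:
m(o, M) = -5 - M/6 (m(o, M) = -5 + M*(-1/6) = -5 - M/6)
(j(-8, -4) - 85)*(m(1, -6)/(-117)) = (-12 - 85)*((-5 - 1/6*(-6))/(-117)) = -97*(-5 + 1)*(-1)/117 = -(-388)*(-1)/117 = -97*4/117 = -388/117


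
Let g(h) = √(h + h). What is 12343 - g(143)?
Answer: 12343 - √286 ≈ 12326.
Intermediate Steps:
g(h) = √2*√h (g(h) = √(2*h) = √2*√h)
12343 - g(143) = 12343 - √2*√143 = 12343 - √286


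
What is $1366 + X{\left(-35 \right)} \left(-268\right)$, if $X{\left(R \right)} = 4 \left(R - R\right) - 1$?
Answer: $1634$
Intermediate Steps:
$X{\left(R \right)} = -1$ ($X{\left(R \right)} = 4 \cdot 0 - 1 = 0 - 1 = -1$)
$1366 + X{\left(-35 \right)} \left(-268\right) = 1366 - -268 = 1366 + 268 = 1634$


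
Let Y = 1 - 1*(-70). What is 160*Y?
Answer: 11360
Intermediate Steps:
Y = 71 (Y = 1 + 70 = 71)
160*Y = 160*71 = 11360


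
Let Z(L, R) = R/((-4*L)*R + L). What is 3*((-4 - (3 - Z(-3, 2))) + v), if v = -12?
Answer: -397/7 ≈ -56.714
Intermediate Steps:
Z(L, R) = R/(L - 4*L*R) (Z(L, R) = R/(-4*L*R + L) = R/(L - 4*L*R))
3*((-4 - (3 - Z(-3, 2))) + v) = 3*((-4 - (3 - (-1)*2/((-3)*(-1 + 4*2)))) - 12) = 3*((-4 - (3 - (-1)*2*(-1)/(3*(-1 + 8)))) - 12) = 3*((-4 - (3 - (-1)*2*(-1)/(3*7))) - 12) = 3*((-4 - (3 - 1*2/21)) - 12) = 3*((-4 - (3 - 2/21)) - 12) = 3*((-4 - 1*61/21) - 12) = 3*((-4 - 61/21) - 12) = 3*(-145/21 - 12) = 3*(-397/21) = -397/7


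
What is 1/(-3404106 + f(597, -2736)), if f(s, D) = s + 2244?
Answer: -1/3401265 ≈ -2.9401e-7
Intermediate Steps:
f(s, D) = 2244 + s
1/(-3404106 + f(597, -2736)) = 1/(-3404106 + (2244 + 597)) = 1/(-3404106 + 2841) = 1/(-3401265) = -1/3401265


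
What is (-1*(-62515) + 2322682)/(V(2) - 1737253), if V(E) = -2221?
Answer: -2385197/1739474 ≈ -1.3712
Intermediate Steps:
(-1*(-62515) + 2322682)/(V(2) - 1737253) = (-1*(-62515) + 2322682)/(-2221 - 1737253) = (62515 + 2322682)/(-1739474) = 2385197*(-1/1739474) = -2385197/1739474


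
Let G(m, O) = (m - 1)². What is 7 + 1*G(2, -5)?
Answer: 8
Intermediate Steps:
G(m, O) = (-1 + m)²
7 + 1*G(2, -5) = 7 + 1*(-1 + 2)² = 7 + 1*1² = 7 + 1*1 = 7 + 1 = 8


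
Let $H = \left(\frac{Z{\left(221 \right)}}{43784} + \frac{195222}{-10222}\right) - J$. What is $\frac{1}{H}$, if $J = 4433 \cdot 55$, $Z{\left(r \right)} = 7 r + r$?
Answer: $- \frac{2151731}{524665301109} \approx -4.1012 \cdot 10^{-6}$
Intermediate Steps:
$Z{\left(r \right)} = 8 r$
$J = 243815$
$H = - \frac{524665301109}{2151731}$ ($H = \left(\frac{8 \cdot 221}{43784} + \frac{195222}{-10222}\right) - 243815 = \left(1768 \cdot \frac{1}{43784} + 195222 \left(- \frac{1}{10222}\right)\right) - 243815 = \left(\frac{17}{421} - \frac{97611}{5111}\right) - 243815 = - \frac{41007344}{2151731} - 243815 = - \frac{524665301109}{2151731} \approx -2.4383 \cdot 10^{5}$)
$\frac{1}{H} = \frac{1}{- \frac{524665301109}{2151731}} = - \frac{2151731}{524665301109}$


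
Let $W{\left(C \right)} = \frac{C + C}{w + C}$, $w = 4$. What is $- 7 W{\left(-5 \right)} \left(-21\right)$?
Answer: $1470$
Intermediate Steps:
$W{\left(C \right)} = \frac{2 C}{4 + C}$ ($W{\left(C \right)} = \frac{C + C}{4 + C} = \frac{2 C}{4 + C}$)
$- 7 W{\left(-5 \right)} \left(-21\right) = - 7 \cdot 2 \left(-5\right) \frac{1}{4 - 5} \left(-21\right) = - 7 \cdot 2 \left(-5\right) \frac{1}{-1} \left(-21\right) = - 7 \cdot 2 \left(-5\right) \left(-1\right) \left(-21\right) = \left(-7\right) 10 \left(-21\right) = \left(-70\right) \left(-21\right) = 1470$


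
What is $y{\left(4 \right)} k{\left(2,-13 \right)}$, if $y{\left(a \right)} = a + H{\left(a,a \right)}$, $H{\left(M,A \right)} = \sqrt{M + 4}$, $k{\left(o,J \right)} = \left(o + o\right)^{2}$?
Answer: $64 + 32 \sqrt{2} \approx 109.25$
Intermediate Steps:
$k{\left(o,J \right)} = 4 o^{2}$ ($k{\left(o,J \right)} = \left(2 o\right)^{2} = 4 o^{2}$)
$H{\left(M,A \right)} = \sqrt{4 + M}$
$y{\left(a \right)} = a + \sqrt{4 + a}$
$y{\left(4 \right)} k{\left(2,-13 \right)} = \left(4 + \sqrt{4 + 4}\right) 4 \cdot 2^{2} = \left(4 + \sqrt{8}\right) 4 \cdot 4 = \left(4 + 2 \sqrt{2}\right) 16 = 64 + 32 \sqrt{2}$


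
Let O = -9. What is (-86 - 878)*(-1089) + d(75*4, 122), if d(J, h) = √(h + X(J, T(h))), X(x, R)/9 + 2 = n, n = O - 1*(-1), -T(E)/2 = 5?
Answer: 1049796 + 4*√2 ≈ 1.0498e+6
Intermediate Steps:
T(E) = -10 (T(E) = -2*5 = -10)
n = -8 (n = -9 - 1*(-1) = -9 + 1 = -8)
X(x, R) = -90 (X(x, R) = -18 + 9*(-8) = -18 - 72 = -90)
d(J, h) = √(-90 + h) (d(J, h) = √(h - 90) = √(-90 + h))
(-86 - 878)*(-1089) + d(75*4, 122) = (-86 - 878)*(-1089) + √(-90 + 122) = -964*(-1089) + √32 = 1049796 + 4*√2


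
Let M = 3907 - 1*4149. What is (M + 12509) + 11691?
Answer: 23958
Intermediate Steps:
M = -242 (M = 3907 - 4149 = -242)
(M + 12509) + 11691 = (-242 + 12509) + 11691 = 12267 + 11691 = 23958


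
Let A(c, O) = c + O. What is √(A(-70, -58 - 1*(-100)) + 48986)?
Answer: √48958 ≈ 221.26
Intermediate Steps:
A(c, O) = O + c
√(A(-70, -58 - 1*(-100)) + 48986) = √(((-58 - 1*(-100)) - 70) + 48986) = √(((-58 + 100) - 70) + 48986) = √((42 - 70) + 48986) = √(-28 + 48986) = √48958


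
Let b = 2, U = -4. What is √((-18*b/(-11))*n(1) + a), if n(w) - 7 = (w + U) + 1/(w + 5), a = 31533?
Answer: 3*√424127/11 ≈ 177.61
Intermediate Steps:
n(w) = 3 + w + 1/(5 + w) (n(w) = 7 + ((w - 4) + 1/(w + 5)) = 7 + ((-4 + w) + 1/(5 + w)) = 7 + (-4 + w + 1/(5 + w)) = 3 + w + 1/(5 + w))
√((-18*b/(-11))*n(1) + a) = √((-36/(-11))*((16 + 1² + 8*1)/(5 + 1)) + 31533) = √((-36*(-1)/11)*((16 + 1 + 8)/6) + 31533) = √((-18*(-2/11))*((⅙)*25) + 31533) = √((36/11)*(25/6) + 31533) = √(150/11 + 31533) = √(347013/11) = 3*√424127/11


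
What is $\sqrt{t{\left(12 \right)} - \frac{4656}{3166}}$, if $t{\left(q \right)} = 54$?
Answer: $\frac{\sqrt{131632782}}{1583} \approx 7.2477$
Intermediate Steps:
$\sqrt{t{\left(12 \right)} - \frac{4656}{3166}} = \sqrt{54 - \frac{4656}{3166}} = \sqrt{54 - \frac{2328}{1583}} = \sqrt{\frac{83154}{1583}} = \frac{\sqrt{131632782}}{1583}$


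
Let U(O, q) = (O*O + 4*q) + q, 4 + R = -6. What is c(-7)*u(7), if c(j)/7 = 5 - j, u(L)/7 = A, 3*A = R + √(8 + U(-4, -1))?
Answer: -1960 + 196*√19 ≈ -1105.7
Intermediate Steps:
R = -10 (R = -4 - 6 = -10)
U(O, q) = O² + 5*q (U(O, q) = (O² + 4*q) + q = O² + 5*q)
A = -10/3 + √19/3 (A = (-10 + √(8 + ((-4)² + 5*(-1))))/3 = (-10 + √(8 + (16 - 5)))/3 = (-10 + √(8 + 11))/3 = (-10 + √19)/3 = -10/3 + √19/3 ≈ -1.8804)
u(L) = -70/3 + 7*√19/3 (u(L) = 7*(-10/3 + √19/3) = -70/3 + 7*√19/3)
c(j) = 35 - 7*j (c(j) = 7*(5 - j) = 35 - 7*j)
c(-7)*u(7) = (35 - 7*(-7))*(-70/3 + 7*√19/3) = (35 + 49)*(-70/3 + 7*√19/3) = 84*(-70/3 + 7*√19/3) = -1960 + 196*√19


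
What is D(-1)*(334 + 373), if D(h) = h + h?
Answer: -1414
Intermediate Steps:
D(h) = 2*h
D(-1)*(334 + 373) = (2*(-1))*(334 + 373) = -2*707 = -1414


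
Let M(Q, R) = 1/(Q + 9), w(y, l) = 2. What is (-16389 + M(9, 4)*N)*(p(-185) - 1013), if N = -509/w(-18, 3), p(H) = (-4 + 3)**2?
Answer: 149399789/9 ≈ 1.6600e+7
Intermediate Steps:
p(H) = 1 (p(H) = (-1)**2 = 1)
N = -509/2 ≈ -254.50
M(Q, R) = 1/(9 + Q)
(-16389 + M(9, 4)*N)*(p(-185) - 1013) = (-16389 - 509/2/(9 + 9))*(1 - 1013) = (-16389 - 509/2/18)*(-1012) = (-16389 + (1/18)*(-509/2))*(-1012) = (-16389 - 509/36)*(-1012) = -590513/36*(-1012) = 149399789/9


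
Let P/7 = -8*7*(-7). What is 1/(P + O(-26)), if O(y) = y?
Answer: 1/2718 ≈ 0.00036792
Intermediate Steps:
P = 2744 (P = 7*(-8*7*(-7)) = 7*(-56*(-7)) = 7*392 = 2744)
1/(P + O(-26)) = 1/(2744 - 26) = 1/2718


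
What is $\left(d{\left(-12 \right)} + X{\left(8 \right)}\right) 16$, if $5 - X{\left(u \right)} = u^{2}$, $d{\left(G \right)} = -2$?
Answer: $-976$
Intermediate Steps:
$X{\left(u \right)} = 5 - u^{2}$
$\left(d{\left(-12 \right)} + X{\left(8 \right)}\right) 16 = \left(-2 + \left(5 - 8^{2}\right)\right) 16 = \left(-2 + \left(5 - 64\right)\right) 16 = \left(-2 - 59\right) 16 = \left(-61\right) 16 = -976$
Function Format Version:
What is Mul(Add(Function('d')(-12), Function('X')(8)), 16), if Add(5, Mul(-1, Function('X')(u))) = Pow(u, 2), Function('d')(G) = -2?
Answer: -976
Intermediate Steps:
Function('X')(u) = Add(5, Mul(-1, Pow(u, 2)))
Mul(Add(Function('d')(-12), Function('X')(8)), 16) = Mul(Add(-2, Add(5, Mul(-1, Pow(8, 2)))), 16) = Mul(Add(-2, Add(5, Mul(-1, 64))), 16) = Mul(Add(-2, Add(5, -64)), 16) = Mul(Add(-2, -59), 16) = Mul(-61, 16) = -976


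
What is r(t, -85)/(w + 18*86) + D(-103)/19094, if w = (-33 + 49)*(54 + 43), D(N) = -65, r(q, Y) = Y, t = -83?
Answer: -182449/5919140 ≈ -0.030824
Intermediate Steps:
w = 1552 (w = 16*97 = 1552)
r(t, -85)/(w + 18*86) + D(-103)/19094 = -85/(1552 + 18*86) - 65/19094 = -85/(1552 + 1548) - 65*1/19094 = -85/3100 - 65/19094 = -85*1/3100 - 65/19094 = -17/620 - 65/19094 = -182449/5919140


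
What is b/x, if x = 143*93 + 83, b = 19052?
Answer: 9526/6691 ≈ 1.4237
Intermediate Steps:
x = 13382 (x = 13299 + 83 = 13382)
b/x = 19052/13382 = 19052*(1/13382) = 9526/6691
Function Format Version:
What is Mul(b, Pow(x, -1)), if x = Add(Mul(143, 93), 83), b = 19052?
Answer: Rational(9526, 6691) ≈ 1.4237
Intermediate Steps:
x = 13382 (x = Add(13299, 83) = 13382)
Mul(b, Pow(x, -1)) = Mul(19052, Pow(13382, -1)) = Mul(19052, Rational(1, 13382)) = Rational(9526, 6691)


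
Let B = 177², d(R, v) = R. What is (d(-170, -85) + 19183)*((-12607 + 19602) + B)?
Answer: 728654212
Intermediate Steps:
B = 31329
(d(-170, -85) + 19183)*((-12607 + 19602) + B) = (-170 + 19183)*((-12607 + 19602) + 31329) = 19013*(6995 + 31329) = 19013*38324 = 728654212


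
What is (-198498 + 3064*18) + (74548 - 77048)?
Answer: -145846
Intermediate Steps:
(-198498 + 3064*18) + (74548 - 77048) = (-198498 + 55152) - 2500 = -143346 - 2500 = -145846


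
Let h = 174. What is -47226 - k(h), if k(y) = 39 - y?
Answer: -47091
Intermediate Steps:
-47226 - k(h) = -47226 - (39 - 1*174) = -47226 - (39 - 174) = -47226 - 1*(-135) = -47226 + 135 = -47091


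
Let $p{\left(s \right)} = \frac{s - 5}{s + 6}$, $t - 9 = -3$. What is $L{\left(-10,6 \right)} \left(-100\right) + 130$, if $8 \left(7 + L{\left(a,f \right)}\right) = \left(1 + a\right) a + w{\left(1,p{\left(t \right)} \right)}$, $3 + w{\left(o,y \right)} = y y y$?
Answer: $- \frac{889945}{3456} \approx -257.51$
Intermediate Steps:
$t = 6$ ($t = 9 - 3 = 6$)
$p{\left(s \right)} = \frac{-5 + s}{6 + s}$
$w{\left(o,y \right)} = -3 + y^{3}$ ($w{\left(o,y \right)} = -3 + y y y = -3 + y y^{2} = -3 + y^{3}$)
$L{\left(a,f \right)} = - \frac{101951}{13824} + \frac{a \left(1 + a\right)}{8}$ ($L{\left(a,f \right)} = -7 + \frac{\left(1 + a\right) a - \left(3 - \left(\frac{-5 + 6}{6 + 6}\right)^{3}\right)}{8} = -7 + \frac{a \left(1 + a\right) - \left(3 - \left(\frac{1}{12} \cdot 1\right)^{3}\right)}{8} = -7 + \frac{a \left(1 + a\right) - \left(3 - \left(\frac{1}{12}\right)^{3}\right)}{8} = -7 + \frac{a \left(1 + a\right) + \left(-3 + \frac{1}{1728}\right)}{8} = -7 + \frac{a \left(1 + a\right) - \frac{5183}{1728}}{8} = -7 + \frac{- \frac{5183}{1728} + a \left(1 + a\right)}{8} = -7 + \left(- \frac{5183}{13824} + \frac{a \left(1 + a\right)}{8}\right) = - \frac{101951}{13824} + \frac{a \left(1 + a\right)}{8}$)
$L{\left(-10,6 \right)} \left(-100\right) + 130 = \left(- \frac{101951}{13824} + \frac{1}{8} \left(-10\right) + \frac{\left(-10\right)^{2}}{8}\right) \left(-100\right) + 130 = \left(- \frac{101951}{13824} - \frac{5}{4} + \frac{1}{8} \cdot 100\right) \left(-100\right) + 130 = \left(- \frac{101951}{13824} - \frac{5}{4} + \frac{25}{2}\right) \left(-100\right) + 130 = \frac{53569}{13824} \left(-100\right) + 130 = - \frac{1339225}{3456} + 130 = - \frac{889945}{3456}$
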